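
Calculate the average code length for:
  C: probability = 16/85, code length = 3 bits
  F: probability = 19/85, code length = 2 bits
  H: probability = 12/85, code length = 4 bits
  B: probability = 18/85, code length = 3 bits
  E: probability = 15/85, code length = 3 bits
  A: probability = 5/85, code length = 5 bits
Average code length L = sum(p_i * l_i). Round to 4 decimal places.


Weighted contributions p_i * l_i:
  C: (16/85) * 3 = 48/85
  F: (19/85) * 2 = 38/85
  H: (12/85) * 4 = 48/85
  B: (18/85) * 3 = 54/85
  E: (15/85) * 3 = 45/85
  A: (5/85) * 5 = 25/85
Sum = (48 + 38 + 48 + 54 + 45 + 25)/85 = 258/85

L = 258/85 = 3.0353 bits/symbol


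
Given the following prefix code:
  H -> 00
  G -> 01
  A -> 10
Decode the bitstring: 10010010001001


Decoding step by step:
Bits 10 -> A
Bits 01 -> G
Bits 00 -> H
Bits 10 -> A
Bits 00 -> H
Bits 10 -> A
Bits 01 -> G


Decoded message: AGHAHAG


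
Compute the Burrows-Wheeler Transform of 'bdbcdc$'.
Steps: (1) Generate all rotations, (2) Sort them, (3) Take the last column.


Rotations (sorted):
  0: $bdbcdc -> last char: c
  1: bcdc$bd -> last char: d
  2: bdbcdc$ -> last char: $
  3: c$bdbcd -> last char: d
  4: cdc$bdb -> last char: b
  5: dbcdc$b -> last char: b
  6: dc$bdbc -> last char: c


BWT = cd$dbbc


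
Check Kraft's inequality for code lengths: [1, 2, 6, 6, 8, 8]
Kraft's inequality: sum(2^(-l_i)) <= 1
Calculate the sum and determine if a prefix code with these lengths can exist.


Sum = 2^(-1) + 2^(-2) + 2^(-6) + 2^(-6) + 2^(-8) + 2^(-8)
    = 0.5 + 0.25 + 0.015625 + 0.015625 + 0.00390625 + 0.00390625
    = 202/256 = 0.7890625
Since 0.7890625 <= 1, Kraft's inequality IS satisfied.
A prefix code with these lengths CAN exist.

Kraft sum = 0.7890625. Satisfied.


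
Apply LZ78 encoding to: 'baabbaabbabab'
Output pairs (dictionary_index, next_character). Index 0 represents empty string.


LZ78 encoding steps:
Dictionary: {0: ''}
Step 1: w='' (idx 0), next='b' -> output (0, 'b'), add 'b' as idx 1
Step 2: w='' (idx 0), next='a' -> output (0, 'a'), add 'a' as idx 2
Step 3: w='a' (idx 2), next='b' -> output (2, 'b'), add 'ab' as idx 3
Step 4: w='b' (idx 1), next='a' -> output (1, 'a'), add 'ba' as idx 4
Step 5: w='ab' (idx 3), next='b' -> output (3, 'b'), add 'abb' as idx 5
Step 6: w='ab' (idx 3), next='a' -> output (3, 'a'), add 'aba' as idx 6
Step 7: w='b' (idx 1), end of input -> output (1, '')


Encoded: [(0, 'b'), (0, 'a'), (2, 'b'), (1, 'a'), (3, 'b'), (3, 'a'), (1, '')]


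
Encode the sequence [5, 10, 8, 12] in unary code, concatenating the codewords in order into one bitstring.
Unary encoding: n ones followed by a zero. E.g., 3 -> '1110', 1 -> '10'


Encode each number as n ones followed by a terminating 0:
  5 -> 111110 (6 bits)
  10 -> 11111111110 (11 bits)
  8 -> 111111110 (9 bits)
  12 -> 1111111111110 (13 bits)
Total length = 6 + 11 + 9 + 13 = 39 bits.

Unary([5, 10, 8, 12]) = 111110111111111101111111101111111111110 (39 bits)


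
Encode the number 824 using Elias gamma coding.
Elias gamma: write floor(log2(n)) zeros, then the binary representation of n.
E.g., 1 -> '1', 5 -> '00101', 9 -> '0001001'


num_bits = floor(log2(824)) + 1 = 10
leading_zeros = num_bits - 1 = 9
binary(824) = 1100111000

Elias gamma(824) = '000000000' + '1100111000' = 0000000001100111000 (19 bits)


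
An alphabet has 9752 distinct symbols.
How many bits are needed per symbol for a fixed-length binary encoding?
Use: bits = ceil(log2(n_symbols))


log2(9752) = 13.2515
Bracket: 2^13 = 8192 < 9752 <= 2^14 = 16384
So ceil(log2(9752)) = 14

bits = ceil(log2(9752)) = ceil(13.2515) = 14 bits


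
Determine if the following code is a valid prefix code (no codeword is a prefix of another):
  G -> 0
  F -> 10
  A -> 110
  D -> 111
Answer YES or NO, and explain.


Checking each pair (does one codeword prefix another?):
  G='0' vs F='10': no prefix
  G='0' vs A='110': no prefix
  G='0' vs D='111': no prefix
  F='10' vs G='0': no prefix
  F='10' vs A='110': no prefix
  F='10' vs D='111': no prefix
  A='110' vs G='0': no prefix
  A='110' vs F='10': no prefix
  A='110' vs D='111': no prefix
  D='111' vs G='0': no prefix
  D='111' vs F='10': no prefix
  D='111' vs A='110': no prefix
No violation found over all pairs.

YES -- this is a valid prefix code. No codeword is a prefix of any other codeword.


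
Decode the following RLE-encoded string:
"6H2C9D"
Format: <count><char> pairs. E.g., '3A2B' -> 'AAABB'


Expanding each <count><char> pair:
  6H -> 'HHHHHH'
  2C -> 'CC'
  9D -> 'DDDDDDDDD'

Decoded = HHHHHHCCDDDDDDDDD


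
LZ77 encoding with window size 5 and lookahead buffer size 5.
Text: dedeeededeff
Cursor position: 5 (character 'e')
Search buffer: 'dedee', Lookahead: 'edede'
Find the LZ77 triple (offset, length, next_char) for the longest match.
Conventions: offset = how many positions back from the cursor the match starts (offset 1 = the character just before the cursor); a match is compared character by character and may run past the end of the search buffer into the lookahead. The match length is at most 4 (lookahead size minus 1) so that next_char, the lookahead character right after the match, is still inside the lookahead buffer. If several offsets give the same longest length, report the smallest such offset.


Try each offset into the search buffer:
  offset=1 (pos 4, char 'e'): match length 1
  offset=2 (pos 3, char 'e'): match length 1
  offset=3 (pos 2, char 'd'): match length 0
  offset=4 (pos 1, char 'e'): match length 3
  offset=5 (pos 0, char 'd'): match length 0
Longest match has length 3 at offset 4.
next_char = character at position 5 + 3 = 8 -> 'd'

Best match: offset=4, length=3 (matching 'ede' starting at position 1)
LZ77 triple: (4, 3, 'd')


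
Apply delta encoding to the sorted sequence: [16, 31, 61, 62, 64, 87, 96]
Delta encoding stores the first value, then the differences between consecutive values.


First value: 16
Deltas:
  31 - 16 = 15
  61 - 31 = 30
  62 - 61 = 1
  64 - 62 = 2
  87 - 64 = 23
  96 - 87 = 9


Delta encoded: [16, 15, 30, 1, 2, 23, 9]


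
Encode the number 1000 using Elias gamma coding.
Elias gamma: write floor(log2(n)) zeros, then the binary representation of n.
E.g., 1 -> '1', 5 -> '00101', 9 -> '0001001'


num_bits = floor(log2(1000)) + 1 = 10
leading_zeros = num_bits - 1 = 9
binary(1000) = 1111101000

Elias gamma(1000) = '000000000' + '1111101000' = 0000000001111101000 (19 bits)


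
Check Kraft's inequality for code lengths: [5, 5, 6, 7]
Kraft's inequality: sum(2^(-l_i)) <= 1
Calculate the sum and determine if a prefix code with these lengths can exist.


Sum = 2^(-5) + 2^(-5) + 2^(-6) + 2^(-7)
    = 0.03125 + 0.03125 + 0.015625 + 0.0078125
    = 11/128 = 0.0859375
Since 0.0859375 <= 1, Kraft's inequality IS satisfied.
A prefix code with these lengths CAN exist.

Kraft sum = 0.0859375. Satisfied.


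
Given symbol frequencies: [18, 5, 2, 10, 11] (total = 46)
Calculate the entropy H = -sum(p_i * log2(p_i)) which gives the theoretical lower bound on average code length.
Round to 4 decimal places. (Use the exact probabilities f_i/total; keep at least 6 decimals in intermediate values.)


Per-symbol terms -p_i * log2(p_i) with p_i = f_i/46:
  p = 18/46 = 0.391304: log2(p) = -1.353637, -p*log2(p) = 0.529684
  p = 5/46 = 0.108696: log2(p) = -3.201634, -p*log2(p) = 0.348004
  p = 2/46 = 0.043478: log2(p) = -4.523562, -p*log2(p) = 0.196677
  p = 10/46 = 0.217391: log2(p) = -2.201634, -p*log2(p) = 0.478616
  p = 11/46 = 0.239130: log2(p) = -2.064130, -p*log2(p) = 0.493596
H = 0.529684 + 0.348004 + 0.196677 + 0.478616 + 0.493596 = 2.046577

H = 2.0466 bits/symbol


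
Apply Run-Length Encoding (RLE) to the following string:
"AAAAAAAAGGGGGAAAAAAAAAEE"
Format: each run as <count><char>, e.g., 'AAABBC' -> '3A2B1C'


Scanning runs left to right:
  i=0: run of 'A' x 8 -> '8A'
  i=8: run of 'G' x 5 -> '5G'
  i=13: run of 'A' x 9 -> '9A'
  i=22: run of 'E' x 2 -> '2E'

RLE = 8A5G9A2E


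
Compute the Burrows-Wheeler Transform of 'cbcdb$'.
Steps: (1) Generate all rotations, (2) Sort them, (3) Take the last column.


Rotations (sorted):
  0: $cbcdb -> last char: b
  1: b$cbcd -> last char: d
  2: bcdb$c -> last char: c
  3: cbcdb$ -> last char: $
  4: cdb$cb -> last char: b
  5: db$cbc -> last char: c


BWT = bdc$bc


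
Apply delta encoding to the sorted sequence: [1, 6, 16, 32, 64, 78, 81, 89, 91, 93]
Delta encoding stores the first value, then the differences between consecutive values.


First value: 1
Deltas:
  6 - 1 = 5
  16 - 6 = 10
  32 - 16 = 16
  64 - 32 = 32
  78 - 64 = 14
  81 - 78 = 3
  89 - 81 = 8
  91 - 89 = 2
  93 - 91 = 2


Delta encoded: [1, 5, 10, 16, 32, 14, 3, 8, 2, 2]


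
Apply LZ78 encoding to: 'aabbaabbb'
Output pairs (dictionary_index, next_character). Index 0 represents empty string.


LZ78 encoding steps:
Dictionary: {0: ''}
Step 1: w='' (idx 0), next='a' -> output (0, 'a'), add 'a' as idx 1
Step 2: w='a' (idx 1), next='b' -> output (1, 'b'), add 'ab' as idx 2
Step 3: w='' (idx 0), next='b' -> output (0, 'b'), add 'b' as idx 3
Step 4: w='a' (idx 1), next='a' -> output (1, 'a'), add 'aa' as idx 4
Step 5: w='b' (idx 3), next='b' -> output (3, 'b'), add 'bb' as idx 5
Step 6: w='b' (idx 3), end of input -> output (3, '')


Encoded: [(0, 'a'), (1, 'b'), (0, 'b'), (1, 'a'), (3, 'b'), (3, '')]


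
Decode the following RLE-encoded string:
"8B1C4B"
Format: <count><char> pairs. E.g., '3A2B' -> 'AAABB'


Expanding each <count><char> pair:
  8B -> 'BBBBBBBB'
  1C -> 'C'
  4B -> 'BBBB'

Decoded = BBBBBBBBCBBBB


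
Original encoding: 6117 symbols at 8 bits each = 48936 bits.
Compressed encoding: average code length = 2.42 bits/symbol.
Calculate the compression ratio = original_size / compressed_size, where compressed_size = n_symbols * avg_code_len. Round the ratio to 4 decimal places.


original_size = n_symbols * orig_bits = 6117 * 8 = 48936 bits
compressed_size = n_symbols * avg_code_len = 6117 * 2.42 = 14803.14 bits
ratio = original_size / compressed_size = 48936 / 14803.14 = 3.3058

Compression ratio = 3.3058


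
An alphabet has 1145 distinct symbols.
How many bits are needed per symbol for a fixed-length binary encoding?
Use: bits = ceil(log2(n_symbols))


log2(1145) = 10.1611
Bracket: 2^10 = 1024 < 1145 <= 2^11 = 2048
So ceil(log2(1145)) = 11

bits = ceil(log2(1145)) = ceil(10.1611) = 11 bits


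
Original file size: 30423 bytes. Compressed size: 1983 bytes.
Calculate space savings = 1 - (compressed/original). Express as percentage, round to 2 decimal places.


ratio = compressed/original = 1983/30423 = 0.065181
savings = 1 - ratio = 1 - 0.065181 = 0.934819
as a percentage: 0.934819 * 100 = 93.48%

Space savings = 1 - 1983/30423 = 93.48%


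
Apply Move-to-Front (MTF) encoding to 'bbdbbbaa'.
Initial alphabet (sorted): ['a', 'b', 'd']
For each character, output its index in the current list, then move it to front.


MTF encoding:
'b': index 1 in ['a', 'b', 'd'] -> ['b', 'a', 'd']
'b': index 0 in ['b', 'a', 'd'] -> ['b', 'a', 'd']
'd': index 2 in ['b', 'a', 'd'] -> ['d', 'b', 'a']
'b': index 1 in ['d', 'b', 'a'] -> ['b', 'd', 'a']
'b': index 0 in ['b', 'd', 'a'] -> ['b', 'd', 'a']
'b': index 0 in ['b', 'd', 'a'] -> ['b', 'd', 'a']
'a': index 2 in ['b', 'd', 'a'] -> ['a', 'b', 'd']
'a': index 0 in ['a', 'b', 'd'] -> ['a', 'b', 'd']


Output: [1, 0, 2, 1, 0, 0, 2, 0]


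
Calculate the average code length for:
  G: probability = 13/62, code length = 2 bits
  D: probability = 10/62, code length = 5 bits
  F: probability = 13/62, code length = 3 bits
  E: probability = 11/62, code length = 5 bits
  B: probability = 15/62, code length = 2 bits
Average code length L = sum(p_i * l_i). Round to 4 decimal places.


Weighted contributions p_i * l_i:
  G: (13/62) * 2 = 26/62
  D: (10/62) * 5 = 50/62
  F: (13/62) * 3 = 39/62
  E: (11/62) * 5 = 55/62
  B: (15/62) * 2 = 30/62
Sum = (26 + 50 + 39 + 55 + 30)/62 = 200/62

L = 200/62 = 3.2258 bits/symbol


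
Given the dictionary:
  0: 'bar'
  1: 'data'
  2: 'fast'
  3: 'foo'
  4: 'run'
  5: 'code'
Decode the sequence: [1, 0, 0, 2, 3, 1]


Look up each index in the dictionary:
  1 -> 'data'
  0 -> 'bar'
  0 -> 'bar'
  2 -> 'fast'
  3 -> 'foo'
  1 -> 'data'

Decoded: "data bar bar fast foo data"


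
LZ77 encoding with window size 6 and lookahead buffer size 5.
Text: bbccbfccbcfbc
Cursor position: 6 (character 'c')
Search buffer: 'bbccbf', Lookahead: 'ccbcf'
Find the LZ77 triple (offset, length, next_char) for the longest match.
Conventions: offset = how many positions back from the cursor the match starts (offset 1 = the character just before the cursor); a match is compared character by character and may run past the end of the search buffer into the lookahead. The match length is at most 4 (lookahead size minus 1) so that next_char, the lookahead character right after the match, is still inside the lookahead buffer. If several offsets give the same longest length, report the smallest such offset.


Try each offset into the search buffer:
  offset=1 (pos 5, char 'f'): match length 0
  offset=2 (pos 4, char 'b'): match length 0
  offset=3 (pos 3, char 'c'): match length 1
  offset=4 (pos 2, char 'c'): match length 3
  offset=5 (pos 1, char 'b'): match length 0
  offset=6 (pos 0, char 'b'): match length 0
Longest match has length 3 at offset 4.
next_char = character at position 6 + 3 = 9 -> 'c'

Best match: offset=4, length=3 (matching 'ccb' starting at position 2)
LZ77 triple: (4, 3, 'c')


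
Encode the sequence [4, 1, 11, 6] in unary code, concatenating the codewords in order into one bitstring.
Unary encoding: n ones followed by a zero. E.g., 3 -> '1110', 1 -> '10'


Encode each number as n ones followed by a terminating 0:
  4 -> 11110 (5 bits)
  1 -> 10 (2 bits)
  11 -> 111111111110 (12 bits)
  6 -> 1111110 (7 bits)
Total length = 5 + 2 + 12 + 7 = 26 bits.

Unary([4, 1, 11, 6]) = 11110101111111111101111110 (26 bits)


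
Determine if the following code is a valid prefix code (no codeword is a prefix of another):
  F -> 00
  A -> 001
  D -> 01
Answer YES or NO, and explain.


Checking each pair (does one codeword prefix another?):
  F='00' vs A='001': prefix -- VIOLATION

NO -- this is NOT a valid prefix code. F (00) is a prefix of A (001).


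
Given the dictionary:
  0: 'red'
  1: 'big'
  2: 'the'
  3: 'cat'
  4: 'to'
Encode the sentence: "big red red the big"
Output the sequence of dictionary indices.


Look up each word in the dictionary:
  'big' -> 1
  'red' -> 0
  'red' -> 0
  'the' -> 2
  'big' -> 1

Encoded: [1, 0, 0, 2, 1]


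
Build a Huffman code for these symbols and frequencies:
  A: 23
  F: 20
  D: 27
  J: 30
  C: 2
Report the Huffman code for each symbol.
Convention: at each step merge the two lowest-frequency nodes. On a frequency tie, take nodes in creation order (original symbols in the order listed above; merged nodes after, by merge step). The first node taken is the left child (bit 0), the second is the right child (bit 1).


Huffman tree construction:
Step 1: Merge C(2) + F(20) = 22
Step 2: Merge (C+F)(22) + A(23) = 45
Step 3: Merge D(27) + J(30) = 57
Step 4: Merge ((C+F)+A)(45) + (D+J)(57) = 102
Read each symbol's code off the tree from the root (left child = 0, right child = 1).

Codes:
  A: 01 (length 2)
  F: 001 (length 3)
  D: 10 (length 2)
  J: 11 (length 2)
  C: 000 (length 3)
Average code length: 226/102 = 2.2157 bits/symbol


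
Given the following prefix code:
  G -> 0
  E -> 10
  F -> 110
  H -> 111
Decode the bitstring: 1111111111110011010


Decoding step by step:
Bits 111 -> H
Bits 111 -> H
Bits 111 -> H
Bits 111 -> H
Bits 0 -> G
Bits 0 -> G
Bits 110 -> F
Bits 10 -> E


Decoded message: HHHHGGFE


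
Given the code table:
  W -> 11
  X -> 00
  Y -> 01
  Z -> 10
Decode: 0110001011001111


Decoding:
01 -> Y
10 -> Z
00 -> X
10 -> Z
11 -> W
00 -> X
11 -> W
11 -> W


Result: YZXZWXWW


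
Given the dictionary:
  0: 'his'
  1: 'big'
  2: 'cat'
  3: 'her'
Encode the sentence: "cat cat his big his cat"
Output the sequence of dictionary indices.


Look up each word in the dictionary:
  'cat' -> 2
  'cat' -> 2
  'his' -> 0
  'big' -> 1
  'his' -> 0
  'cat' -> 2

Encoded: [2, 2, 0, 1, 0, 2]


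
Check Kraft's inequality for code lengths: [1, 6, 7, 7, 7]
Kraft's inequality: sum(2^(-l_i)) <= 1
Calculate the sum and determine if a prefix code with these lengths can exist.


Sum = 2^(-1) + 2^(-6) + 2^(-7) + 2^(-7) + 2^(-7)
    = 0.5 + 0.015625 + 0.0078125 + 0.0078125 + 0.0078125
    = 69/128 = 0.5390625
Since 0.5390625 <= 1, Kraft's inequality IS satisfied.
A prefix code with these lengths CAN exist.

Kraft sum = 0.5390625. Satisfied.


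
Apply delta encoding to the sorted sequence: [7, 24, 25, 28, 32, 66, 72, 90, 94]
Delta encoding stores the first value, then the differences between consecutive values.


First value: 7
Deltas:
  24 - 7 = 17
  25 - 24 = 1
  28 - 25 = 3
  32 - 28 = 4
  66 - 32 = 34
  72 - 66 = 6
  90 - 72 = 18
  94 - 90 = 4


Delta encoded: [7, 17, 1, 3, 4, 34, 6, 18, 4]


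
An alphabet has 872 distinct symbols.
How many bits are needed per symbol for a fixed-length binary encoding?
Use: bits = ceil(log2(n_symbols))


log2(872) = 9.7682
Bracket: 2^9 = 512 < 872 <= 2^10 = 1024
So ceil(log2(872)) = 10

bits = ceil(log2(872)) = ceil(9.7682) = 10 bits


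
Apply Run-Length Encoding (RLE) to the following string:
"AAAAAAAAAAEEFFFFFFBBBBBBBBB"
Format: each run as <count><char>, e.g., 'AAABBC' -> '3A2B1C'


Scanning runs left to right:
  i=0: run of 'A' x 10 -> '10A'
  i=10: run of 'E' x 2 -> '2E'
  i=12: run of 'F' x 6 -> '6F'
  i=18: run of 'B' x 9 -> '9B'

RLE = 10A2E6F9B


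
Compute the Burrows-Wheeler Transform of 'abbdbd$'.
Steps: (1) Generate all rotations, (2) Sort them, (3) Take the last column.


Rotations (sorted):
  0: $abbdbd -> last char: d
  1: abbdbd$ -> last char: $
  2: bbdbd$a -> last char: a
  3: bd$abbd -> last char: d
  4: bdbd$ab -> last char: b
  5: d$abbdb -> last char: b
  6: dbd$abb -> last char: b


BWT = d$adbbb


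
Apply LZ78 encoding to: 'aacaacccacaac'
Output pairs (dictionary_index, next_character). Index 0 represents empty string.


LZ78 encoding steps:
Dictionary: {0: ''}
Step 1: w='' (idx 0), next='a' -> output (0, 'a'), add 'a' as idx 1
Step 2: w='a' (idx 1), next='c' -> output (1, 'c'), add 'ac' as idx 2
Step 3: w='a' (idx 1), next='a' -> output (1, 'a'), add 'aa' as idx 3
Step 4: w='' (idx 0), next='c' -> output (0, 'c'), add 'c' as idx 4
Step 5: w='c' (idx 4), next='c' -> output (4, 'c'), add 'cc' as idx 5
Step 6: w='ac' (idx 2), next='a' -> output (2, 'a'), add 'aca' as idx 6
Step 7: w='ac' (idx 2), end of input -> output (2, '')


Encoded: [(0, 'a'), (1, 'c'), (1, 'a'), (0, 'c'), (4, 'c'), (2, 'a'), (2, '')]


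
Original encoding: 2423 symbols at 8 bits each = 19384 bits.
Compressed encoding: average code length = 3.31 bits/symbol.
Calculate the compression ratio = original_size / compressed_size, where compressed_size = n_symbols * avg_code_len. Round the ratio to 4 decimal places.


original_size = n_symbols * orig_bits = 2423 * 8 = 19384 bits
compressed_size = n_symbols * avg_code_len = 2423 * 3.31 = 8020.13 bits
ratio = original_size / compressed_size = 19384 / 8020.13 = 2.4169

Compression ratio = 2.4169


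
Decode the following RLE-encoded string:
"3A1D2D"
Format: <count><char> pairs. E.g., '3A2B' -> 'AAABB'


Expanding each <count><char> pair:
  3A -> 'AAA'
  1D -> 'D'
  2D -> 'DD'

Decoded = AAADDD


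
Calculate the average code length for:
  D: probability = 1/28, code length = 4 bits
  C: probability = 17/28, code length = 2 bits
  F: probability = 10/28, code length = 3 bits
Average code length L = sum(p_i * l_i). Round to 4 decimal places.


Weighted contributions p_i * l_i:
  D: (1/28) * 4 = 4/28
  C: (17/28) * 2 = 34/28
  F: (10/28) * 3 = 30/28
Sum = (4 + 34 + 30)/28 = 68/28

L = 68/28 = 2.4286 bits/symbol


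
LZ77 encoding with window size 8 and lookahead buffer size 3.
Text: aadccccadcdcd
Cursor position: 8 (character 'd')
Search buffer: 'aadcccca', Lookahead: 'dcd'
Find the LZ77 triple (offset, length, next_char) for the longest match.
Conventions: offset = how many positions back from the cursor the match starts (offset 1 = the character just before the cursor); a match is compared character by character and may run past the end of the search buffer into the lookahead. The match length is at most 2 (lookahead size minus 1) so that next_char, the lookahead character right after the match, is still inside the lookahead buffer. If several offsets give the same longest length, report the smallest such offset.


Try each offset into the search buffer:
  offset=1 (pos 7, char 'a'): match length 0
  offset=2 (pos 6, char 'c'): match length 0
  offset=3 (pos 5, char 'c'): match length 0
  offset=4 (pos 4, char 'c'): match length 0
  offset=5 (pos 3, char 'c'): match length 0
  offset=6 (pos 2, char 'd'): match length 2
  offset=7 (pos 1, char 'a'): match length 0
  offset=8 (pos 0, char 'a'): match length 0
Longest match has length 2 at offset 6.
next_char = character at position 8 + 2 = 10 -> 'd'

Best match: offset=6, length=2 (matching 'dc' starting at position 2)
LZ77 triple: (6, 2, 'd')


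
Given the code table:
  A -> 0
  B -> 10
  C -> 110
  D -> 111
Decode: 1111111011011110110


Decoding:
111 -> D
111 -> D
10 -> B
110 -> C
111 -> D
10 -> B
110 -> C


Result: DDBCDBC


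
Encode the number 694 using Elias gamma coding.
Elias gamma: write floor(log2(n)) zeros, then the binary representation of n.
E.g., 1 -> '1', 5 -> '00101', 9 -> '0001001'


num_bits = floor(log2(694)) + 1 = 10
leading_zeros = num_bits - 1 = 9
binary(694) = 1010110110

Elias gamma(694) = '000000000' + '1010110110' = 0000000001010110110 (19 bits)


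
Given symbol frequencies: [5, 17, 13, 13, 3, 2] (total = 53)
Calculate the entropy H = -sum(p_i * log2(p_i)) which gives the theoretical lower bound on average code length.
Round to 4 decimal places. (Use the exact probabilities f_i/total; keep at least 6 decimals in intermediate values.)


Per-symbol terms -p_i * log2(p_i) with p_i = f_i/53:
  p = 5/53 = 0.094340: log2(p) = -3.405992, -p*log2(p) = 0.321320
  p = 17/53 = 0.320755: log2(p) = -1.640458, -p*log2(p) = 0.526185
  p = 13/53 = 0.245283: log2(p) = -2.027481, -p*log2(p) = 0.497307
  p = 13/53 = 0.245283: log2(p) = -2.027481, -p*log2(p) = 0.497307
  p = 3/53 = 0.056604: log2(p) = -4.142958, -p*log2(p) = 0.234507
  p = 2/53 = 0.037736: log2(p) = -4.727920, -p*log2(p) = 0.178412
H = 0.321320 + 0.526185 + 0.497307 + 0.497307 + 0.234507 + 0.178412 = 2.255038

H = 2.255 bits/symbol


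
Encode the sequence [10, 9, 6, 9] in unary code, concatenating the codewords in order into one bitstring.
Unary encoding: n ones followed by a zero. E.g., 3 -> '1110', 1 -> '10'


Encode each number as n ones followed by a terminating 0:
  10 -> 11111111110 (11 bits)
  9 -> 1111111110 (10 bits)
  6 -> 1111110 (7 bits)
  9 -> 1111111110 (10 bits)
Total length = 11 + 10 + 7 + 10 = 38 bits.

Unary([10, 9, 6, 9]) = 11111111110111111111011111101111111110 (38 bits)


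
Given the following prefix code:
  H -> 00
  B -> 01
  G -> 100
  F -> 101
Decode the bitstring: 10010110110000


Decoding step by step:
Bits 100 -> G
Bits 101 -> F
Bits 101 -> F
Bits 100 -> G
Bits 00 -> H


Decoded message: GFFGH


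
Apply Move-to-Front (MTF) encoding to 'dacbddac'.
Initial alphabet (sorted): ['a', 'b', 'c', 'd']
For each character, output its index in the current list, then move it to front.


MTF encoding:
'd': index 3 in ['a', 'b', 'c', 'd'] -> ['d', 'a', 'b', 'c']
'a': index 1 in ['d', 'a', 'b', 'c'] -> ['a', 'd', 'b', 'c']
'c': index 3 in ['a', 'd', 'b', 'c'] -> ['c', 'a', 'd', 'b']
'b': index 3 in ['c', 'a', 'd', 'b'] -> ['b', 'c', 'a', 'd']
'd': index 3 in ['b', 'c', 'a', 'd'] -> ['d', 'b', 'c', 'a']
'd': index 0 in ['d', 'b', 'c', 'a'] -> ['d', 'b', 'c', 'a']
'a': index 3 in ['d', 'b', 'c', 'a'] -> ['a', 'd', 'b', 'c']
'c': index 3 in ['a', 'd', 'b', 'c'] -> ['c', 'a', 'd', 'b']


Output: [3, 1, 3, 3, 3, 0, 3, 3]


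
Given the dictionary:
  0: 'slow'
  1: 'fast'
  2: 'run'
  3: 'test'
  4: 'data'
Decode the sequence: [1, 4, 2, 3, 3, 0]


Look up each index in the dictionary:
  1 -> 'fast'
  4 -> 'data'
  2 -> 'run'
  3 -> 'test'
  3 -> 'test'
  0 -> 'slow'

Decoded: "fast data run test test slow"


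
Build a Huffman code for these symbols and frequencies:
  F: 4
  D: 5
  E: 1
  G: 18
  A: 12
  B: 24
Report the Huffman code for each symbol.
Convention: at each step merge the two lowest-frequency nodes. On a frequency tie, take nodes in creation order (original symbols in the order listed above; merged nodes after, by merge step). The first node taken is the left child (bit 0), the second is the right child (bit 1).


Huffman tree construction:
Step 1: Merge E(1) + F(4) = 5
Step 2: Merge D(5) + (E+F)(5) = 10
Step 3: Merge (D+(E+F))(10) + A(12) = 22
Step 4: Merge G(18) + ((D+(E+F))+A)(22) = 40
Step 5: Merge B(24) + (G+((D+(E+F))+A))(40) = 64
Read each symbol's code off the tree from the root (left child = 0, right child = 1).

Codes:
  F: 11011 (length 5)
  D: 1100 (length 4)
  E: 11010 (length 5)
  G: 10 (length 2)
  A: 111 (length 3)
  B: 0 (length 1)
Average code length: 141/64 = 2.2031 bits/symbol


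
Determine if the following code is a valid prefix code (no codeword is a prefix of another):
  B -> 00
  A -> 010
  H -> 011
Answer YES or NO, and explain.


Checking each pair (does one codeword prefix another?):
  B='00' vs A='010': no prefix
  B='00' vs H='011': no prefix
  A='010' vs B='00': no prefix
  A='010' vs H='011': no prefix
  H='011' vs B='00': no prefix
  H='011' vs A='010': no prefix
No violation found over all pairs.

YES -- this is a valid prefix code. No codeword is a prefix of any other codeword.


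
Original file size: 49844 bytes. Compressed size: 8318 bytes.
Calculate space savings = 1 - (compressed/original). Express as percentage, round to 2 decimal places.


ratio = compressed/original = 8318/49844 = 0.166881
savings = 1 - ratio = 1 - 0.166881 = 0.833119
as a percentage: 0.833119 * 100 = 83.31%

Space savings = 1 - 8318/49844 = 83.31%


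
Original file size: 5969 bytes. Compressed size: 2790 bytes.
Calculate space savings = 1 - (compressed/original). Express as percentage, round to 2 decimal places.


ratio = compressed/original = 2790/5969 = 0.467415
savings = 1 - ratio = 1 - 0.467415 = 0.532585
as a percentage: 0.532585 * 100 = 53.26%

Space savings = 1 - 2790/5969 = 53.26%


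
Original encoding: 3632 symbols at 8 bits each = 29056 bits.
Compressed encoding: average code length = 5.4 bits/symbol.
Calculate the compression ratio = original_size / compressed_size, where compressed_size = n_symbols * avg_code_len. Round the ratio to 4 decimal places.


original_size = n_symbols * orig_bits = 3632 * 8 = 29056 bits
compressed_size = n_symbols * avg_code_len = 3632 * 5.4 = 19612.8 bits
ratio = original_size / compressed_size = 29056 / 19612.8 = 1.4815

Compression ratio = 1.4815


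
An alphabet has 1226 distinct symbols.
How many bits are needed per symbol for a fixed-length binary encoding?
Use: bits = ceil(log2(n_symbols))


log2(1226) = 10.2597
Bracket: 2^10 = 1024 < 1226 <= 2^11 = 2048
So ceil(log2(1226)) = 11

bits = ceil(log2(1226)) = ceil(10.2597) = 11 bits


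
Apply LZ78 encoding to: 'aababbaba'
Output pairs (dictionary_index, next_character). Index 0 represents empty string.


LZ78 encoding steps:
Dictionary: {0: ''}
Step 1: w='' (idx 0), next='a' -> output (0, 'a'), add 'a' as idx 1
Step 2: w='a' (idx 1), next='b' -> output (1, 'b'), add 'ab' as idx 2
Step 3: w='ab' (idx 2), next='b' -> output (2, 'b'), add 'abb' as idx 3
Step 4: w='ab' (idx 2), next='a' -> output (2, 'a'), add 'aba' as idx 4


Encoded: [(0, 'a'), (1, 'b'), (2, 'b'), (2, 'a')]


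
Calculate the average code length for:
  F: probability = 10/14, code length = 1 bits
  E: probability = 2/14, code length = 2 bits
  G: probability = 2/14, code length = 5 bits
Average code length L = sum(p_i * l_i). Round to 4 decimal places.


Weighted contributions p_i * l_i:
  F: (10/14) * 1 = 10/14
  E: (2/14) * 2 = 4/14
  G: (2/14) * 5 = 10/14
Sum = (10 + 4 + 10)/14 = 24/14

L = 24/14 = 1.7143 bits/symbol


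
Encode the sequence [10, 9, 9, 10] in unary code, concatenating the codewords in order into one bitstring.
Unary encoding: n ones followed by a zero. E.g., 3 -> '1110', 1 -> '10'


Encode each number as n ones followed by a terminating 0:
  10 -> 11111111110 (11 bits)
  9 -> 1111111110 (10 bits)
  9 -> 1111111110 (10 bits)
  10 -> 11111111110 (11 bits)
Total length = 11 + 10 + 10 + 11 = 42 bits.

Unary([10, 9, 9, 10]) = 111111111101111111110111111111011111111110 (42 bits)


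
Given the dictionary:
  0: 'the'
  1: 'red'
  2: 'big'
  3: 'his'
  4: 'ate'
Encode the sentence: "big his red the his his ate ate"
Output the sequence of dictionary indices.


Look up each word in the dictionary:
  'big' -> 2
  'his' -> 3
  'red' -> 1
  'the' -> 0
  'his' -> 3
  'his' -> 3
  'ate' -> 4
  'ate' -> 4

Encoded: [2, 3, 1, 0, 3, 3, 4, 4]


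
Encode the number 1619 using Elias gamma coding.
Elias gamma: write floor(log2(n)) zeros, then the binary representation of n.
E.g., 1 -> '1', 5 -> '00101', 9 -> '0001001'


num_bits = floor(log2(1619)) + 1 = 11
leading_zeros = num_bits - 1 = 10
binary(1619) = 11001010011

Elias gamma(1619) = '0000000000' + '11001010011' = 000000000011001010011 (21 bits)


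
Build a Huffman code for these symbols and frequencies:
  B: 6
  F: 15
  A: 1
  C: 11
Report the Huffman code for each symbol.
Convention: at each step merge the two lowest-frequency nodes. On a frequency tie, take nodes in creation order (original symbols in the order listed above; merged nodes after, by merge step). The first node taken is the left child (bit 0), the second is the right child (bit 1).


Huffman tree construction:
Step 1: Merge A(1) + B(6) = 7
Step 2: Merge (A+B)(7) + C(11) = 18
Step 3: Merge F(15) + ((A+B)+C)(18) = 33
Read each symbol's code off the tree from the root (left child = 0, right child = 1).

Codes:
  B: 101 (length 3)
  F: 0 (length 1)
  A: 100 (length 3)
  C: 11 (length 2)
Average code length: 58/33 = 1.7576 bits/symbol


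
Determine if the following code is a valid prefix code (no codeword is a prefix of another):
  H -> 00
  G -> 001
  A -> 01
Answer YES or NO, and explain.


Checking each pair (does one codeword prefix another?):
  H='00' vs G='001': prefix -- VIOLATION

NO -- this is NOT a valid prefix code. H (00) is a prefix of G (001).


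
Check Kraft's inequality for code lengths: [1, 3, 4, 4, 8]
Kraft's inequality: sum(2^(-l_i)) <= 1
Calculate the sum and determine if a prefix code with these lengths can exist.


Sum = 2^(-1) + 2^(-3) + 2^(-4) + 2^(-4) + 2^(-8)
    = 0.5 + 0.125 + 0.0625 + 0.0625 + 0.00390625
    = 193/256 = 0.75390625
Since 0.75390625 <= 1, Kraft's inequality IS satisfied.
A prefix code with these lengths CAN exist.

Kraft sum = 0.75390625. Satisfied.


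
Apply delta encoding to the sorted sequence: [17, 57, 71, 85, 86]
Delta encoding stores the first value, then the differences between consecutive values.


First value: 17
Deltas:
  57 - 17 = 40
  71 - 57 = 14
  85 - 71 = 14
  86 - 85 = 1


Delta encoded: [17, 40, 14, 14, 1]


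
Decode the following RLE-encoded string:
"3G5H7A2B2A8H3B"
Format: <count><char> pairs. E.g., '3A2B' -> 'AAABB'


Expanding each <count><char> pair:
  3G -> 'GGG'
  5H -> 'HHHHH'
  7A -> 'AAAAAAA'
  2B -> 'BB'
  2A -> 'AA'
  8H -> 'HHHHHHHH'
  3B -> 'BBB'

Decoded = GGGHHHHHAAAAAAABBAAHHHHHHHHBBB


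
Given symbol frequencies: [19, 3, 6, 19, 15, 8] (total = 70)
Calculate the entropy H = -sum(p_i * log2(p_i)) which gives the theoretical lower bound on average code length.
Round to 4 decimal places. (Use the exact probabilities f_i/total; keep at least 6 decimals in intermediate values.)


Per-symbol terms -p_i * log2(p_i) with p_i = f_i/70:
  p = 19/70 = 0.271429: log2(p) = -1.881356, -p*log2(p) = 0.510654
  p = 3/70 = 0.042857: log2(p) = -4.544321, -p*log2(p) = 0.194757
  p = 6/70 = 0.085714: log2(p) = -3.544321, -p*log2(p) = 0.303799
  p = 19/70 = 0.271429: log2(p) = -1.881356, -p*log2(p) = 0.510654
  p = 15/70 = 0.214286: log2(p) = -2.222392, -p*log2(p) = 0.476227
  p = 8/70 = 0.114286: log2(p) = -3.129283, -p*log2(p) = 0.357632
H = 0.510654 + 0.194757 + 0.303799 + 0.510654 + 0.476227 + 0.357632 = 2.353723

H = 2.3537 bits/symbol


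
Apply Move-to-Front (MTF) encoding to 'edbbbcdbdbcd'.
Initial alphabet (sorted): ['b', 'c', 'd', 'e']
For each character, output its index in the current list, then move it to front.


MTF encoding:
'e': index 3 in ['b', 'c', 'd', 'e'] -> ['e', 'b', 'c', 'd']
'd': index 3 in ['e', 'b', 'c', 'd'] -> ['d', 'e', 'b', 'c']
'b': index 2 in ['d', 'e', 'b', 'c'] -> ['b', 'd', 'e', 'c']
'b': index 0 in ['b', 'd', 'e', 'c'] -> ['b', 'd', 'e', 'c']
'b': index 0 in ['b', 'd', 'e', 'c'] -> ['b', 'd', 'e', 'c']
'c': index 3 in ['b', 'd', 'e', 'c'] -> ['c', 'b', 'd', 'e']
'd': index 2 in ['c', 'b', 'd', 'e'] -> ['d', 'c', 'b', 'e']
'b': index 2 in ['d', 'c', 'b', 'e'] -> ['b', 'd', 'c', 'e']
'd': index 1 in ['b', 'd', 'c', 'e'] -> ['d', 'b', 'c', 'e']
'b': index 1 in ['d', 'b', 'c', 'e'] -> ['b', 'd', 'c', 'e']
'c': index 2 in ['b', 'd', 'c', 'e'] -> ['c', 'b', 'd', 'e']
'd': index 2 in ['c', 'b', 'd', 'e'] -> ['d', 'c', 'b', 'e']


Output: [3, 3, 2, 0, 0, 3, 2, 2, 1, 1, 2, 2]


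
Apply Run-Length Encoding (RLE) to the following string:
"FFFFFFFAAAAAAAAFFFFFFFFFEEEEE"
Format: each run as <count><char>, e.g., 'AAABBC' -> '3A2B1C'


Scanning runs left to right:
  i=0: run of 'F' x 7 -> '7F'
  i=7: run of 'A' x 8 -> '8A'
  i=15: run of 'F' x 9 -> '9F'
  i=24: run of 'E' x 5 -> '5E'

RLE = 7F8A9F5E


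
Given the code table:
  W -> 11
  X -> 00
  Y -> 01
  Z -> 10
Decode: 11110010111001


Decoding:
11 -> W
11 -> W
00 -> X
10 -> Z
11 -> W
10 -> Z
01 -> Y


Result: WWXZWZY


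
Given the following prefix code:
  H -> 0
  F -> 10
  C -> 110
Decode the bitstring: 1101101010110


Decoding step by step:
Bits 110 -> C
Bits 110 -> C
Bits 10 -> F
Bits 10 -> F
Bits 110 -> C


Decoded message: CCFFC


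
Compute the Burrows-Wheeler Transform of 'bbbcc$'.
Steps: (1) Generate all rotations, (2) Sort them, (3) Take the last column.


Rotations (sorted):
  0: $bbbcc -> last char: c
  1: bbbcc$ -> last char: $
  2: bbcc$b -> last char: b
  3: bcc$bb -> last char: b
  4: c$bbbc -> last char: c
  5: cc$bbb -> last char: b


BWT = c$bbcb


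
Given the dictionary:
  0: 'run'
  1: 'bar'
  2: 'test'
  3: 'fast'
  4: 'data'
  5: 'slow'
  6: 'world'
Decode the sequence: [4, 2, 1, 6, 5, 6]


Look up each index in the dictionary:
  4 -> 'data'
  2 -> 'test'
  1 -> 'bar'
  6 -> 'world'
  5 -> 'slow'
  6 -> 'world'

Decoded: "data test bar world slow world"


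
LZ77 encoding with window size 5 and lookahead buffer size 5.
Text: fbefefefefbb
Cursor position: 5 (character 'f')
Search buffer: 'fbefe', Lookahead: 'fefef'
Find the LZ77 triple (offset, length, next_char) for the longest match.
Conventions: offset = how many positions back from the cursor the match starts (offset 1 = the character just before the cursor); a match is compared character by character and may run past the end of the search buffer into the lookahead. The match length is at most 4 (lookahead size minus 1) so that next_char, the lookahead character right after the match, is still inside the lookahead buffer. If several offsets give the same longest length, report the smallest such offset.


Try each offset into the search buffer:
  offset=1 (pos 4, char 'e'): match length 0
  offset=2 (pos 3, char 'f'): match length 4
  offset=3 (pos 2, char 'e'): match length 0
  offset=4 (pos 1, char 'b'): match length 0
  offset=5 (pos 0, char 'f'): match length 1
Longest match has length 4 at offset 2.
next_char = character at position 5 + 4 = 9 -> 'f'

Best match: offset=2, length=4 (matching 'fefe' starting at position 3)
LZ77 triple: (2, 4, 'f')


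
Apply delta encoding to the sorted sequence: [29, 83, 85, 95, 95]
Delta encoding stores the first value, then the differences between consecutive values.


First value: 29
Deltas:
  83 - 29 = 54
  85 - 83 = 2
  95 - 85 = 10
  95 - 95 = 0


Delta encoded: [29, 54, 2, 10, 0]


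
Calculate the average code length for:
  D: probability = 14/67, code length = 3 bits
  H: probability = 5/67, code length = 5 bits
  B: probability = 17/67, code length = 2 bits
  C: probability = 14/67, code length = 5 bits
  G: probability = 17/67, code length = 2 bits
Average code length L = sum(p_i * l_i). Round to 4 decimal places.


Weighted contributions p_i * l_i:
  D: (14/67) * 3 = 42/67
  H: (5/67) * 5 = 25/67
  B: (17/67) * 2 = 34/67
  C: (14/67) * 5 = 70/67
  G: (17/67) * 2 = 34/67
Sum = (42 + 25 + 34 + 70 + 34)/67 = 205/67

L = 205/67 = 3.0597 bits/symbol


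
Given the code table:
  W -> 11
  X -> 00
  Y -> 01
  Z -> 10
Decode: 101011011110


Decoding:
10 -> Z
10 -> Z
11 -> W
01 -> Y
11 -> W
10 -> Z


Result: ZZWYWZ


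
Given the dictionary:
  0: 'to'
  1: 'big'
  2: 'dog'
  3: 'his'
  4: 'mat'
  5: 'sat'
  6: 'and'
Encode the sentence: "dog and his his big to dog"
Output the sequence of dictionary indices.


Look up each word in the dictionary:
  'dog' -> 2
  'and' -> 6
  'his' -> 3
  'his' -> 3
  'big' -> 1
  'to' -> 0
  'dog' -> 2

Encoded: [2, 6, 3, 3, 1, 0, 2]


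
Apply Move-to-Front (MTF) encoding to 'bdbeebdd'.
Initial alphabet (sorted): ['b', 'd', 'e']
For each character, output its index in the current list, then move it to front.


MTF encoding:
'b': index 0 in ['b', 'd', 'e'] -> ['b', 'd', 'e']
'd': index 1 in ['b', 'd', 'e'] -> ['d', 'b', 'e']
'b': index 1 in ['d', 'b', 'e'] -> ['b', 'd', 'e']
'e': index 2 in ['b', 'd', 'e'] -> ['e', 'b', 'd']
'e': index 0 in ['e', 'b', 'd'] -> ['e', 'b', 'd']
'b': index 1 in ['e', 'b', 'd'] -> ['b', 'e', 'd']
'd': index 2 in ['b', 'e', 'd'] -> ['d', 'b', 'e']
'd': index 0 in ['d', 'b', 'e'] -> ['d', 'b', 'e']


Output: [0, 1, 1, 2, 0, 1, 2, 0]


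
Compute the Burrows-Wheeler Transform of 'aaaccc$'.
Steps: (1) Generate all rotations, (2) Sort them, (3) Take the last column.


Rotations (sorted):
  0: $aaaccc -> last char: c
  1: aaaccc$ -> last char: $
  2: aaccc$a -> last char: a
  3: accc$aa -> last char: a
  4: c$aaacc -> last char: c
  5: cc$aaac -> last char: c
  6: ccc$aaa -> last char: a


BWT = c$aacca


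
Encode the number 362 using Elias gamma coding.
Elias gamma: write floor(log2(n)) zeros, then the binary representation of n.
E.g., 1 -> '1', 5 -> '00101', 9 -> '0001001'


num_bits = floor(log2(362)) + 1 = 9
leading_zeros = num_bits - 1 = 8
binary(362) = 101101010

Elias gamma(362) = '00000000' + '101101010' = 00000000101101010 (17 bits)


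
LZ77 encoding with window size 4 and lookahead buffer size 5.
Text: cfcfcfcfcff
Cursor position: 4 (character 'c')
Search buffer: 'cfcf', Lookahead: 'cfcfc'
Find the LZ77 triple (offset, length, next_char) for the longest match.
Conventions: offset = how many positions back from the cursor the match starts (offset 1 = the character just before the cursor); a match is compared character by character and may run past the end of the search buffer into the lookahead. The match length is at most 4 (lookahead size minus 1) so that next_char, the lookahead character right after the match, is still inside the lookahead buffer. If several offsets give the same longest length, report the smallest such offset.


Try each offset into the search buffer:
  offset=1 (pos 3, char 'f'): match length 0
  offset=2 (pos 2, char 'c'): match length 4
  offset=3 (pos 1, char 'f'): match length 0
  offset=4 (pos 0, char 'c'): match length 4
Longest match has length 4, found at offsets 2, 4; take the smallest, offset 2.
next_char = character at position 4 + 4 = 8 -> 'c'

Best match: offset=2, length=4 (matching 'cfcf' starting at position 2)
LZ77 triple: (2, 4, 'c')


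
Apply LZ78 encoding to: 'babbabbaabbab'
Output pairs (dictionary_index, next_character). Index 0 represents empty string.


LZ78 encoding steps:
Dictionary: {0: ''}
Step 1: w='' (idx 0), next='b' -> output (0, 'b'), add 'b' as idx 1
Step 2: w='' (idx 0), next='a' -> output (0, 'a'), add 'a' as idx 2
Step 3: w='b' (idx 1), next='b' -> output (1, 'b'), add 'bb' as idx 3
Step 4: w='a' (idx 2), next='b' -> output (2, 'b'), add 'ab' as idx 4
Step 5: w='b' (idx 1), next='a' -> output (1, 'a'), add 'ba' as idx 5
Step 6: w='ab' (idx 4), next='b' -> output (4, 'b'), add 'abb' as idx 6
Step 7: w='ab' (idx 4), end of input -> output (4, '')


Encoded: [(0, 'b'), (0, 'a'), (1, 'b'), (2, 'b'), (1, 'a'), (4, 'b'), (4, '')]
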